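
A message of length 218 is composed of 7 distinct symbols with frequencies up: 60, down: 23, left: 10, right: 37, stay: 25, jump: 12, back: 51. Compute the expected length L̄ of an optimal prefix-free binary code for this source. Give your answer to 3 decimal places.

2.592 bits/symbol

Probabilities are the counts divided by 218.
Repeatedly combine the two least-probable nodes; the expected code length is the sum of the merged weights.
merge 5/109 + 6/109 → 11/109
merge 11/109 + 23/218 → 45/218
merge 25/218 + 37/218 → 31/109
merge 45/218 + 51/218 → 48/109
merge 30/109 + 31/109 → 61/109
merge 48/109 + 61/109 → 1
L = 11/109 + 45/218 + 31/109 + 48/109 + 61/109 + 1 = 565/218 ≈ 2.592 bits/symbol.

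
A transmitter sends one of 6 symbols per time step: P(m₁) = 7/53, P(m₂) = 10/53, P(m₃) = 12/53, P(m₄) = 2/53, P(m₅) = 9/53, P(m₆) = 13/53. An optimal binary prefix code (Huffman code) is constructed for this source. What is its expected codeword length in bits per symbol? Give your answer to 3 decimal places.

2.509 bits/symbol

Repeatedly combine the two least-probable nodes; the expected code length is the sum of the merged weights.
merge 2/53 + 7/53 → 9/53
merge 9/53 + 9/53 → 18/53
merge 10/53 + 12/53 → 22/53
merge 13/53 + 18/53 → 31/53
merge 22/53 + 31/53 → 1
L = 9/53 + 18/53 + 22/53 + 31/53 + 1 = 133/53 ≈ 2.509 bits/symbol.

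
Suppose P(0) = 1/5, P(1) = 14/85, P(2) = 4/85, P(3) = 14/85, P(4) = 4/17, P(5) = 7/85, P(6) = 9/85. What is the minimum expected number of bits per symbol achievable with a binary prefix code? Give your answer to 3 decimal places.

Repeatedly combine the two least-probable nodes; the expected code length is the sum of the merged weights.
merge 4/85 + 7/85 → 11/85
merge 9/85 + 11/85 → 4/17
merge 14/85 + 14/85 → 28/85
merge 1/5 + 4/17 → 37/85
merge 4/17 + 28/85 → 48/85
merge 37/85 + 48/85 → 1
L = 11/85 + 4/17 + 28/85 + 37/85 + 48/85 + 1 = 229/85 ≈ 2.694 bits/symbol.

2.694 bits/symbol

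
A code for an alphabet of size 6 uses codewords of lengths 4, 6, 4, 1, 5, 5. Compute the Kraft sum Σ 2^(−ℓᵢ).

With common denominator 2^6 = 64: Σ 2^(−ℓᵢ) = 4/64 + 1/64 + 4/64 + 32/64 + 2/64 + 2/64 = 45/64 = 0.703125.

0.703125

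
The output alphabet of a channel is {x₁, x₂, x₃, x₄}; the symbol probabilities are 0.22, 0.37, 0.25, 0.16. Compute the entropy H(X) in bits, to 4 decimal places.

1.9343 bits

H = −Σ pᵢ log₂ pᵢ.
−0.22·log₂(0.22) = 0.4806
−0.37·log₂(0.37) = 0.5307
−0.25·log₂(0.25) = 0.5000
−0.16·log₂(0.16) = 0.4230
Sum ≈ 1.9343 → 1.9343 bits.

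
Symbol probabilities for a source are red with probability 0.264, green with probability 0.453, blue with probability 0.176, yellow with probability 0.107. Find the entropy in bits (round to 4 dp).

1.8109 bits

H = −Σ pᵢ log₂ pᵢ.
−0.264·log₂(0.264) = 0.5072
−0.453·log₂(0.453) = 0.5175
−0.176·log₂(0.176) = 0.4411
−0.107·log₂(0.107) = 0.3450
Sum ≈ 1.8109 → 1.8109 bits.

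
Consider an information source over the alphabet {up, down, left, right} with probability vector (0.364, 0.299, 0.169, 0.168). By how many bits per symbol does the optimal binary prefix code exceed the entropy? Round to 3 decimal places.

0.056 bits

Entropy H = −Σ p log₂ p ≈ 1.9173 bits.
Huffman merges: 21/125+169/1000→337/1000; 299/1000+337/1000→159/250; 91/250+159/250→1. L = 1973/1000 ≈ 1.9730.
L − H = 1.9730 − 1.9173 = 0.056 bits.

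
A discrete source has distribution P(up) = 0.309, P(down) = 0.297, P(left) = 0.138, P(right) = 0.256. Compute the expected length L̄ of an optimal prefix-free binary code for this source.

2 bits/symbol

Repeatedly combine the two least-probable nodes; the expected code length is the sum of the merged weights.
merge 69/500 + 32/125 → 197/500
merge 297/1000 + 309/1000 → 303/500
merge 197/500 + 303/500 → 1
L = 197/500 + 303/500 + 1 = 2 bits/symbol.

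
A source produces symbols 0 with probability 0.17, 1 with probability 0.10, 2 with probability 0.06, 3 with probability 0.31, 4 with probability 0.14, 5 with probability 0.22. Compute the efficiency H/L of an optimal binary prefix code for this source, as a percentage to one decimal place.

98.0%

Entropy H = −Σ p log₂ p ≈ 2.4118 bits.
Huffman merges: 3/50+1/10→4/25; 7/50+4/25→3/10; 17/100+11/50→39/100; 3/10+31/100→61/100; 39/100+61/100→1. L = 123/50 ≈ 2.4600.
Efficiency = H/L = 2.4118/2.4600 = 98.0%.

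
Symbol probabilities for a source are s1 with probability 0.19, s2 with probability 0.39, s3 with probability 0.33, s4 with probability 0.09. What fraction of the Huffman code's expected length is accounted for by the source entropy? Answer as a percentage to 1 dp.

96.6%

Entropy H = −Σ p log₂ p ≈ 1.8255 bits.
Huffman merges: 9/100+19/100→7/25; 7/25+33/100→61/100; 39/100+61/100→1. L = 189/100 ≈ 1.8900.
Efficiency = H/L = 1.8255/1.8900 = 96.6%.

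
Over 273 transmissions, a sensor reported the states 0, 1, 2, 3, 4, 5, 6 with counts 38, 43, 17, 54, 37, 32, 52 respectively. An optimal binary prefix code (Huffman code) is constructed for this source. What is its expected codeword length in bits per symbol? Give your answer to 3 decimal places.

2.791 bits/symbol

Probabilities are the counts divided by 273.
Repeatedly combine the two least-probable nodes; the expected code length is the sum of the merged weights.
merge 17/273 + 32/273 → 7/39
merge 37/273 + 38/273 → 25/91
merge 43/273 + 7/39 → 92/273
merge 4/21 + 18/91 → 106/273
merge 25/91 + 92/273 → 167/273
merge 106/273 + 167/273 → 1
L = 7/39 + 25/91 + 92/273 + 106/273 + 167/273 + 1 = 254/91 ≈ 2.791 bits/symbol.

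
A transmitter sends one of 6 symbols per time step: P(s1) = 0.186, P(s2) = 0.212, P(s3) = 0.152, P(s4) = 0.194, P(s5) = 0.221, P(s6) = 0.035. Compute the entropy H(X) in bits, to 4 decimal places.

2.4485 bits

H = −Σ pᵢ log₂ pᵢ.
−0.186·log₂(0.186) = 0.4514
−0.212·log₂(0.212) = 0.4744
−0.152·log₂(0.152) = 0.4131
−0.194·log₂(0.194) = 0.4590
−0.221·log₂(0.221) = 0.4813
−0.035·log₂(0.035) = 0.1693
Sum ≈ 2.4485 → 2.4485 bits.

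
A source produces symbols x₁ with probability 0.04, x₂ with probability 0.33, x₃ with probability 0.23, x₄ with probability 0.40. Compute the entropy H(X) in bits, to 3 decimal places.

H = −Σ pᵢ log₂ pᵢ.
−0.04·log₂(0.04) = 0.1858
−0.33·log₂(0.33) = 0.5278
−0.23·log₂(0.23) = 0.4877
−0.40·log₂(0.40) = 0.5288
Sum ≈ 1.7300 → 1.730 bits.

1.730 bits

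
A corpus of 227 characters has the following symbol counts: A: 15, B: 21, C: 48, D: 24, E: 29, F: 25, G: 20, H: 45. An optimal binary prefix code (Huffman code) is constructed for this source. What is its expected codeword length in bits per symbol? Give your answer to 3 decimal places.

Probabilities are the counts divided by 227.
Repeatedly combine the two least-probable nodes; the expected code length is the sum of the merged weights.
merge 15/227 + 20/227 → 35/227
merge 21/227 + 24/227 → 45/227
merge 25/227 + 29/227 → 54/227
merge 35/227 + 45/227 → 80/227
merge 45/227 + 48/227 → 93/227
merge 54/227 + 80/227 → 134/227
merge 93/227 + 134/227 → 1
L = 35/227 + 45/227 + 54/227 + 80/227 + 93/227 + 134/227 + 1 = 668/227 ≈ 2.943 bits/symbol.

2.943 bits/symbol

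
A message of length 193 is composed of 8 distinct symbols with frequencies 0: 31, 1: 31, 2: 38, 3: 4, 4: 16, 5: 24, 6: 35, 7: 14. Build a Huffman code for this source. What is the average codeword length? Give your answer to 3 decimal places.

Probabilities are the counts divided by 193.
Repeatedly combine the two least-probable nodes; the expected code length is the sum of the merged weights.
merge 4/193 + 14/193 → 18/193
merge 16/193 + 18/193 → 34/193
merge 24/193 + 31/193 → 55/193
merge 31/193 + 34/193 → 65/193
merge 35/193 + 38/193 → 73/193
merge 55/193 + 65/193 → 120/193
merge 73/193 + 120/193 → 1
L = 18/193 + 34/193 + 55/193 + 65/193 + 73/193 + 120/193 + 1 = 558/193 ≈ 2.891 bits/symbol.

2.891 bits/symbol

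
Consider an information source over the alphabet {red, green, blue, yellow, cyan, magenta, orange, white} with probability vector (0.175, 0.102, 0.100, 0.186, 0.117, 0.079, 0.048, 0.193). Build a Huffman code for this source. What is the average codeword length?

2.934 bits/symbol

Repeatedly combine the two least-probable nodes; the expected code length is the sum of the merged weights.
merge 6/125 + 79/1000 → 127/1000
merge 1/10 + 51/500 → 101/500
merge 117/1000 + 127/1000 → 61/250
merge 7/40 + 93/500 → 361/1000
merge 193/1000 + 101/500 → 79/200
merge 61/250 + 361/1000 → 121/200
merge 79/200 + 121/200 → 1
L = 127/1000 + 101/500 + 61/250 + 361/1000 + 79/200 + 121/200 + 1 = 1467/500 = 2.934 bits/symbol.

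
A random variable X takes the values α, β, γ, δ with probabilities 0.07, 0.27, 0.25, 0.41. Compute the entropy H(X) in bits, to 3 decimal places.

1.806 bits

H = −Σ pᵢ log₂ pᵢ.
−0.07·log₂(0.07) = 0.2686
−0.27·log₂(0.27) = 0.5100
−0.25·log₂(0.25) = 0.5000
−0.41·log₂(0.41) = 0.5274
Sum ≈ 1.8060 → 1.806 bits.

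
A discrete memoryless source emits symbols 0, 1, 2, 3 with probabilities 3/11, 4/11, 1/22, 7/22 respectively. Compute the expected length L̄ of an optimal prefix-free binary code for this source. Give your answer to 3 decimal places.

Repeatedly combine the two least-probable nodes; the expected code length is the sum of the merged weights.
merge 1/22 + 3/11 → 7/22
merge 7/22 + 7/22 → 7/11
merge 4/11 + 7/11 → 1
L = 7/22 + 7/11 + 1 = 43/22 ≈ 1.955 bits/symbol.

1.955 bits/symbol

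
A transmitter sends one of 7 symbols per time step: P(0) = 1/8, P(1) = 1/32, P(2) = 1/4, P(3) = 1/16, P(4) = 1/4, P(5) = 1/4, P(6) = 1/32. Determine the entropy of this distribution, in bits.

Each probability is a power of 1/2, so log₂(1/p) is an integer.
H = Σ p·log₂(1/p) = 1/8·3 + 1/32·5 + 1/4·2 + 1/16·4 + 1/4·2 + 1/4·2 + 1/32·5 = 2.4375 bits.

2.4375 bits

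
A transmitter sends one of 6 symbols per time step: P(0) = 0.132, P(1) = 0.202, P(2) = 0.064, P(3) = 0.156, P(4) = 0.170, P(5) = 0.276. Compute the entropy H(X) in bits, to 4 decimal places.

H = −Σ pᵢ log₂ pᵢ.
−0.132·log₂(0.132) = 0.3856
−0.202·log₂(0.202) = 0.4661
−0.064·log₂(0.064) = 0.2538
−0.156·log₂(0.156) = 0.4181
−0.170·log₂(0.170) = 0.4346
−0.276·log₂(0.276) = 0.5126
Sum ≈ 2.4709 → 2.4709 bits.

2.4709 bits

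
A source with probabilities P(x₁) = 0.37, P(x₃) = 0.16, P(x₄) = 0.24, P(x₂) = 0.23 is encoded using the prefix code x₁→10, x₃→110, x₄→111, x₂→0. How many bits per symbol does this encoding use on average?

L̄ = Σ pᵢ·ℓᵢ = 0.37·2 + 0.16·3 + 0.24·3 + 0.23·1 = 2.17 bits/symbol.

2.17 bits/symbol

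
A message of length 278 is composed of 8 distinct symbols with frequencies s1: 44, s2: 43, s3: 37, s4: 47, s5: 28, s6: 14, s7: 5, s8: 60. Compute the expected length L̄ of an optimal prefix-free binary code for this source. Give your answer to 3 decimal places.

Probabilities are the counts divided by 278.
Repeatedly combine the two least-probable nodes; the expected code length is the sum of the merged weights.
merge 5/278 + 7/139 → 19/278
merge 19/278 + 14/139 → 47/278
merge 37/278 + 43/278 → 40/139
merge 22/139 + 47/278 → 91/278
merge 47/278 + 30/139 → 107/278
merge 40/139 + 91/278 → 171/278
merge 107/278 + 171/278 → 1
L = 19/278 + 47/278 + 40/139 + 91/278 + 107/278 + 171/278 + 1 = 793/278 ≈ 2.853 bits/symbol.

2.853 bits/symbol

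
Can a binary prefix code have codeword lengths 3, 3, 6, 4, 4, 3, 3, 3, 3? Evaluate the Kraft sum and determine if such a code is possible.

With common denominator 2^6 = 64: Σ 2^(−ℓᵢ) = 8/64 + 8/64 + 1/64 + 4/64 + 4/64 + 8/64 + 8/64 + 8/64 + 8/64 = 57/64 = 0.890625.
Kraft's inequality requires Σ ≤ 1; here Σ = 0.890625 ≤ 1, so such a prefix code exists.

0.890625; yes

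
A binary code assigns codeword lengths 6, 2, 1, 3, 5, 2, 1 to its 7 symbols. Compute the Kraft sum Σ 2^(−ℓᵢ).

With common denominator 2^6 = 64: Σ 2^(−ℓᵢ) = 1/64 + 16/64 + 32/64 + 8/64 + 2/64 + 16/64 + 32/64 = 107/64 = 1.671875.

1.671875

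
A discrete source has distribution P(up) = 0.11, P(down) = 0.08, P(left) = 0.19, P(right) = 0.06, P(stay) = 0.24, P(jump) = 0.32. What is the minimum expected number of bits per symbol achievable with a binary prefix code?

2.39 bits/symbol

Repeatedly combine the two least-probable nodes; the expected code length is the sum of the merged weights.
merge 3/50 + 2/25 → 7/50
merge 11/100 + 7/50 → 1/4
merge 19/100 + 6/25 → 43/100
merge 1/4 + 8/25 → 57/100
merge 43/100 + 57/100 → 1
L = 7/50 + 1/4 + 43/100 + 57/100 + 1 = 239/100 = 2.39 bits/symbol.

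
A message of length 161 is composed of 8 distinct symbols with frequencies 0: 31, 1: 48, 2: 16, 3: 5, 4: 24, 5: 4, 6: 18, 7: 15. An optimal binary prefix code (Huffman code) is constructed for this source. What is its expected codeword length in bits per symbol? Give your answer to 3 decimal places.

2.714 bits/symbol

Probabilities are the counts divided by 161.
Repeatedly combine the two least-probable nodes; the expected code length is the sum of the merged weights.
merge 4/161 + 5/161 → 9/161
merge 9/161 + 15/161 → 24/161
merge 16/161 + 18/161 → 34/161
merge 24/161 + 24/161 → 48/161
merge 31/161 + 34/161 → 65/161
merge 48/161 + 48/161 → 96/161
merge 65/161 + 96/161 → 1
L = 9/161 + 24/161 + 34/161 + 48/161 + 65/161 + 96/161 + 1 = 19/7 ≈ 2.714 bits/symbol.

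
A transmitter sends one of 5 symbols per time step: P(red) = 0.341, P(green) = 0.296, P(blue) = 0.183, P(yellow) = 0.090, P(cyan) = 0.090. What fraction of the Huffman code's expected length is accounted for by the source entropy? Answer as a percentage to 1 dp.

97.4%

Entropy H = −Σ p log₂ p ≈ 2.1228 bits.
Huffman merges: 9/100+9/100→9/50; 9/50+183/1000→363/1000; 37/125+341/1000→637/1000; 363/1000+637/1000→1. L = 109/50 ≈ 2.1800.
Efficiency = H/L = 2.1228/2.1800 = 97.4%.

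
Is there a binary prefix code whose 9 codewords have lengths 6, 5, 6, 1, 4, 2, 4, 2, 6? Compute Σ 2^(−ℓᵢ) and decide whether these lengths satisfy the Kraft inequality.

With common denominator 2^6 = 64: Σ 2^(−ℓᵢ) = 1/64 + 2/64 + 1/64 + 32/64 + 4/64 + 16/64 + 4/64 + 16/64 + 1/64 = 77/64 = 1.203125.
Kraft's inequality requires Σ ≤ 1; here Σ = 1.203125 > 1, so no such prefix code exists.

1.203125; no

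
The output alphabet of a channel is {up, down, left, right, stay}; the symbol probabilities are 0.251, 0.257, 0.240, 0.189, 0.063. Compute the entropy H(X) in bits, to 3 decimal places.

H = −Σ pᵢ log₂ pᵢ.
−0.251·log₂(0.251) = 0.5006
−0.257·log₂(0.257) = 0.5038
−0.240·log₂(0.240) = 0.4941
−0.189·log₂(0.189) = 0.4543
−0.063·log₂(0.063) = 0.2513
Sum ≈ 2.2040 → 2.204 bits.

2.204 bits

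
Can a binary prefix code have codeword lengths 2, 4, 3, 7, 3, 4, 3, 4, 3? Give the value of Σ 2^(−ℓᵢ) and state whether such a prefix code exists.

0.9453125; yes

With common denominator 2^7 = 128: Σ 2^(−ℓᵢ) = 32/128 + 8/128 + 16/128 + 1/128 + 16/128 + 8/128 + 16/128 + 8/128 + 16/128 = 121/128 = 0.9453125.
Kraft's inequality requires Σ ≤ 1; here Σ = 0.9453125 ≤ 1, so such a prefix code exists.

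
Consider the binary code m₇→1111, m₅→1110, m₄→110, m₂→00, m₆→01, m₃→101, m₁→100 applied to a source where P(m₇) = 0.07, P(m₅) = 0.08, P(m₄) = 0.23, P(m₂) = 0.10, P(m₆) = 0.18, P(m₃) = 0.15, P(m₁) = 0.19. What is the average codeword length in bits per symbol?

2.87 bits/symbol

L̄ = Σ pᵢ·ℓᵢ = 0.07·4 + 0.08·4 + 0.23·3 + 0.10·2 + 0.18·2 + 0.15·3 + 0.19·3 = 2.87 bits/symbol.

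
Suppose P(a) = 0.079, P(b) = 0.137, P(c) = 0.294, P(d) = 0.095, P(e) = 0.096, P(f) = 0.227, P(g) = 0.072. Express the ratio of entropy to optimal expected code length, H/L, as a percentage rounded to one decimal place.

Entropy H = −Σ p log₂ p ≈ 2.6075 bits.
Huffman merges: 9/125+79/1000→151/1000; 19/200+12/125→191/1000; 137/1000+151/1000→36/125; 191/1000+227/1000→209/500; 36/125+147/500→291/500; 209/500+291/500→1. L = 263/100 ≈ 2.6300.
Efficiency = H/L = 2.6075/2.6300 = 99.1%.

99.1%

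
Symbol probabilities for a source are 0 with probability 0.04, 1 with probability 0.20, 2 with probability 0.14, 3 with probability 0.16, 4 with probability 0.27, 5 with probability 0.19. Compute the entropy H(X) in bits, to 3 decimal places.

2.436 bits

H = −Σ pᵢ log₂ pᵢ.
−0.04·log₂(0.04) = 0.1858
−0.20·log₂(0.20) = 0.4644
−0.14·log₂(0.14) = 0.3971
−0.16·log₂(0.16) = 0.4230
−0.27·log₂(0.27) = 0.5100
−0.19·log₂(0.19) = 0.4552
Sum ≈ 2.4355 → 2.436 bits.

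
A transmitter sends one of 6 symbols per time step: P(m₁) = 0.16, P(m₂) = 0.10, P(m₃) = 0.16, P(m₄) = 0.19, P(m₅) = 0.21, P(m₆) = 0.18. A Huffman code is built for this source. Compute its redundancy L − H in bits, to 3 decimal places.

0.048 bits

Entropy H = −Σ p log₂ p ≈ 2.5516 bits.
Huffman merges: 1/10+4/25→13/50; 4/25+9/50→17/50; 19/100+21/100→2/5; 13/50+17/50→3/5; 2/5+3/5→1. L = 13/5 ≈ 2.6000.
L − H = 2.6000 − 2.5516 = 0.048 bits.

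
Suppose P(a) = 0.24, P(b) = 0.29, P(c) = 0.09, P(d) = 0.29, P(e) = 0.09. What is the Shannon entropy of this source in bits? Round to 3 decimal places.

H = −Σ pᵢ log₂ pᵢ.
−0.24·log₂(0.24) = 0.4941
−0.29·log₂(0.29) = 0.5179
−0.09·log₂(0.09) = 0.3127
−0.29·log₂(0.29) = 0.5179
−0.09·log₂(0.09) = 0.3127
Sum ≈ 2.1552 → 2.155 bits.

2.155 bits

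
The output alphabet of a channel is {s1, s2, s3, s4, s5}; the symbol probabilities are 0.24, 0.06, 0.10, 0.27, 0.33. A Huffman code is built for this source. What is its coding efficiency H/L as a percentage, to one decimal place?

97.6%

Entropy H = −Σ p log₂ p ≈ 2.1077 bits.
Huffman merges: 3/50+1/10→4/25; 4/25+6/25→2/5; 27/100+33/100→3/5; 2/5+3/5→1. L = 54/25 ≈ 2.1600.
Efficiency = H/L = 2.1077/2.1600 = 97.6%.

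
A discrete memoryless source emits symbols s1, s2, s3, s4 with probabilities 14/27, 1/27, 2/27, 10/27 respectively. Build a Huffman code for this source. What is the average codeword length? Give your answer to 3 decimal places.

1.593 bits/symbol

Repeatedly combine the two least-probable nodes; the expected code length is the sum of the merged weights.
merge 1/27 + 2/27 → 1/9
merge 1/9 + 10/27 → 13/27
merge 13/27 + 14/27 → 1
L = 1/9 + 13/27 + 1 = 43/27 ≈ 1.593 bits/symbol.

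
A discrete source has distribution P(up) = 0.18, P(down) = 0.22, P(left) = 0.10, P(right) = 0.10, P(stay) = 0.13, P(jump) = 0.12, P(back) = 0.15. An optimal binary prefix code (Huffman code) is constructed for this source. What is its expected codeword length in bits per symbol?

Repeatedly combine the two least-probable nodes; the expected code length is the sum of the merged weights.
merge 1/10 + 1/10 → 1/5
merge 3/25 + 13/100 → 1/4
merge 3/20 + 9/50 → 33/100
merge 1/5 + 11/50 → 21/50
merge 1/4 + 33/100 → 29/50
merge 21/50 + 29/50 → 1
L = 1/5 + 1/4 + 33/100 + 21/50 + 29/50 + 1 = 139/50 = 2.78 bits/symbol.

2.78 bits/symbol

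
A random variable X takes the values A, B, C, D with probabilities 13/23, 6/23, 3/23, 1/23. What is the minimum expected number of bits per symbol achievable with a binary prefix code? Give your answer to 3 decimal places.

Repeatedly combine the two least-probable nodes; the expected code length is the sum of the merged weights.
merge 1/23 + 3/23 → 4/23
merge 4/23 + 6/23 → 10/23
merge 10/23 + 13/23 → 1
L = 4/23 + 10/23 + 1 = 37/23 ≈ 1.609 bits/symbol.

1.609 bits/symbol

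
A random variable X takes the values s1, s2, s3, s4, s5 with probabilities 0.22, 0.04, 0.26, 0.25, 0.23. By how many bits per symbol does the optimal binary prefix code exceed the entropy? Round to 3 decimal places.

0.101 bits

Entropy H = −Σ p log₂ p ≈ 2.1593 bits.
Huffman merges: 1/25+11/50→13/50; 23/100+1/4→12/25; 13/50+13/50→13/25; 12/25+13/25→1. L = 113/50 ≈ 2.2600.
L − H = 2.2600 − 2.1593 = 0.101 bits.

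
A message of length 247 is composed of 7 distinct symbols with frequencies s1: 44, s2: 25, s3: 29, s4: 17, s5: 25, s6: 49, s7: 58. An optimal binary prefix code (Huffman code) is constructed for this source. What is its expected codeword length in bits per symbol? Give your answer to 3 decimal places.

2.737 bits/symbol

Probabilities are the counts divided by 247.
Repeatedly combine the two least-probable nodes; the expected code length is the sum of the merged weights.
merge 17/247 + 25/247 → 42/247
merge 25/247 + 29/247 → 54/247
merge 42/247 + 44/247 → 86/247
merge 49/247 + 54/247 → 103/247
merge 58/247 + 86/247 → 144/247
merge 103/247 + 144/247 → 1
L = 42/247 + 54/247 + 86/247 + 103/247 + 144/247 + 1 = 52/19 ≈ 2.737 bits/symbol.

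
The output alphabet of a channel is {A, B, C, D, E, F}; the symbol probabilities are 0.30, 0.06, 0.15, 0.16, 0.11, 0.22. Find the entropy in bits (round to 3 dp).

H = −Σ pᵢ log₂ pᵢ.
−0.30·log₂(0.30) = 0.5211
−0.06·log₂(0.06) = 0.2435
−0.15·log₂(0.15) = 0.4105
−0.16·log₂(0.16) = 0.4230
−0.11·log₂(0.11) = 0.3503
−0.22·log₂(0.22) = 0.4806
Sum ≈ 2.4290 → 2.429 bits.

2.429 bits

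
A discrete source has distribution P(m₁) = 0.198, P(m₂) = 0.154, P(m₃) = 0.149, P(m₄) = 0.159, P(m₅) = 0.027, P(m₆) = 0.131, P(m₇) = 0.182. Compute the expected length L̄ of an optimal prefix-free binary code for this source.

2.778 bits/symbol

Repeatedly combine the two least-probable nodes; the expected code length is the sum of the merged weights.
merge 27/1000 + 131/1000 → 79/500
merge 149/1000 + 77/500 → 303/1000
merge 79/500 + 159/1000 → 317/1000
merge 91/500 + 99/500 → 19/50
merge 303/1000 + 317/1000 → 31/50
merge 19/50 + 31/50 → 1
L = 79/500 + 303/1000 + 317/1000 + 19/50 + 31/50 + 1 = 1389/500 = 2.778 bits/symbol.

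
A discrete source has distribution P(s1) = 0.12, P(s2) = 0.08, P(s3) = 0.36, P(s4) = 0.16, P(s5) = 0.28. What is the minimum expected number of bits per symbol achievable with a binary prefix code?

2.2 bits/symbol

Repeatedly combine the two least-probable nodes; the expected code length is the sum of the merged weights.
merge 2/25 + 3/25 → 1/5
merge 4/25 + 1/5 → 9/25
merge 7/25 + 9/25 → 16/25
merge 9/25 + 16/25 → 1
L = 1/5 + 9/25 + 16/25 + 1 = 11/5 = 2.2 bits/symbol.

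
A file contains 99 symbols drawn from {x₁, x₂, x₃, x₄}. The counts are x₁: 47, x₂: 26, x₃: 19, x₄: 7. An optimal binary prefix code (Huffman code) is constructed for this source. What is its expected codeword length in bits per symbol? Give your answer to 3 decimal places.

Probabilities are the counts divided by 99.
Repeatedly combine the two least-probable nodes; the expected code length is the sum of the merged weights.
merge 7/99 + 19/99 → 26/99
merge 26/99 + 26/99 → 52/99
merge 47/99 + 52/99 → 1
L = 26/99 + 52/99 + 1 = 59/33 ≈ 1.788 bits/symbol.

1.788 bits/symbol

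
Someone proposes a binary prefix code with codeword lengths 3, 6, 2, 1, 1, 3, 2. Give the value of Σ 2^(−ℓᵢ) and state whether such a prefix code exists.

With common denominator 2^6 = 64: Σ 2^(−ℓᵢ) = 8/64 + 1/64 + 16/64 + 32/64 + 32/64 + 8/64 + 16/64 = 113/64 = 1.765625.
Kraft's inequality requires Σ ≤ 1; here Σ = 1.765625 > 1, so no such prefix code exists.

1.765625; no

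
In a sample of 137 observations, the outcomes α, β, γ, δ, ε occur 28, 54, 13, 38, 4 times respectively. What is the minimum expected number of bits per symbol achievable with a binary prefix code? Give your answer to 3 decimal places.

2.058 bits/symbol

Probabilities are the counts divided by 137.
Repeatedly combine the two least-probable nodes; the expected code length is the sum of the merged weights.
merge 4/137 + 13/137 → 17/137
merge 17/137 + 28/137 → 45/137
merge 38/137 + 45/137 → 83/137
merge 54/137 + 83/137 → 1
L = 17/137 + 45/137 + 83/137 + 1 = 282/137 ≈ 2.058 bits/symbol.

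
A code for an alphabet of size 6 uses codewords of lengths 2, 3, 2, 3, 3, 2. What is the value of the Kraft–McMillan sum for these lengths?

1.125

With common denominator 2^3 = 8: Σ 2^(−ℓᵢ) = 2/8 + 1/8 + 2/8 + 1/8 + 1/8 + 2/8 = 9/8 = 1.125.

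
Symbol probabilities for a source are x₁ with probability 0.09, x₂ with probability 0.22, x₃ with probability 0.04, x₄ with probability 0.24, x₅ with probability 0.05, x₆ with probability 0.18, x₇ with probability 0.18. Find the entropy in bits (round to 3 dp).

H = −Σ pᵢ log₂ pᵢ.
−0.09·log₂(0.09) = 0.3127
−0.22·log₂(0.22) = 0.4806
−0.04·log₂(0.04) = 0.1858
−0.24·log₂(0.24) = 0.4941
−0.05·log₂(0.05) = 0.2161
−0.18·log₂(0.18) = 0.4453
−0.18·log₂(0.18) = 0.4453
Sum ≈ 2.5798 → 2.580 bits.

2.580 bits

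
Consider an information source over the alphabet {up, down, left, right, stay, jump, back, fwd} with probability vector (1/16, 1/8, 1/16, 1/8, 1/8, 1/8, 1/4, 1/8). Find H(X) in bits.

2.875 bits

Each probability is a power of 1/2, so log₂(1/p) is an integer.
H = Σ p·log₂(1/p) = 1/16·4 + 1/8·3 + 1/16·4 + 1/8·3 + 1/8·3 + 1/8·3 + 1/4·2 + 1/8·3 = 2.875 bits.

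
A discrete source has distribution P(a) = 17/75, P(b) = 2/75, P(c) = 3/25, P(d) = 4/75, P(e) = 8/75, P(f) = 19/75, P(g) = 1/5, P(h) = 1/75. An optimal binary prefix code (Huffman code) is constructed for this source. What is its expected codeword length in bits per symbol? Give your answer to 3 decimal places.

Repeatedly combine the two least-probable nodes; the expected code length is the sum of the merged weights.
merge 1/75 + 2/75 → 1/25
merge 1/25 + 4/75 → 7/75
merge 7/75 + 8/75 → 1/5
merge 3/25 + 1/5 → 8/25
merge 1/5 + 17/75 → 32/75
merge 19/75 + 8/25 → 43/75
merge 32/75 + 43/75 → 1
L = 1/25 + 7/75 + 1/5 + 8/25 + 32/75 + 43/75 + 1 = 199/75 ≈ 2.653 bits/symbol.

2.653 bits/symbol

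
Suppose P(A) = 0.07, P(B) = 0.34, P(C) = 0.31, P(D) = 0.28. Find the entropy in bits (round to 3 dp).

H = −Σ pᵢ log₂ pᵢ.
−0.07·log₂(0.07) = 0.2686
−0.34·log₂(0.34) = 0.5292
−0.31·log₂(0.31) = 0.5238
−0.28·log₂(0.28) = 0.5142
Sum ≈ 1.8357 → 1.836 bits.

1.836 bits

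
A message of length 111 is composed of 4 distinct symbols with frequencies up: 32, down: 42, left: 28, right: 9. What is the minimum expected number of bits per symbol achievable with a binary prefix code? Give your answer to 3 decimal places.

1.955 bits/symbol

Probabilities are the counts divided by 111.
Repeatedly combine the two least-probable nodes; the expected code length is the sum of the merged weights.
merge 3/37 + 28/111 → 1/3
merge 32/111 + 1/3 → 23/37
merge 14/37 + 23/37 → 1
L = 1/3 + 23/37 + 1 = 217/111 ≈ 1.955 bits/symbol.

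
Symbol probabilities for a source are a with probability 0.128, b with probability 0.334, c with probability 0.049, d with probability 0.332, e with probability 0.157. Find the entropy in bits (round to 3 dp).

2.069 bits

H = −Σ pᵢ log₂ pᵢ.
−0.128·log₂(0.128) = 0.3796
−0.334·log₂(0.334) = 0.5284
−0.049·log₂(0.049) = 0.2132
−0.332·log₂(0.332) = 0.5281
−0.157·log₂(0.157) = 0.4194
Sum ≈ 2.0687 → 2.069 bits.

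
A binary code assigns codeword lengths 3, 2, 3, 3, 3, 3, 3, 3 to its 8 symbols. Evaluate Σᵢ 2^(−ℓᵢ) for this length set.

With common denominator 2^3 = 8: Σ 2^(−ℓᵢ) = 1/8 + 2/8 + 1/8 + 1/8 + 1/8 + 1/8 + 1/8 + 1/8 = 9/8 = 1.125.

1.125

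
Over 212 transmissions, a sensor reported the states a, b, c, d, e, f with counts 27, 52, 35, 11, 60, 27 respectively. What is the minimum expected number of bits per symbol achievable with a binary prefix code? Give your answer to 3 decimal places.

2.472 bits/symbol

Probabilities are the counts divided by 212.
Repeatedly combine the two least-probable nodes; the expected code length is the sum of the merged weights.
merge 11/212 + 27/212 → 19/106
merge 27/212 + 35/212 → 31/106
merge 19/106 + 13/53 → 45/106
merge 15/53 + 31/106 → 61/106
merge 45/106 + 61/106 → 1
L = 19/106 + 31/106 + 45/106 + 61/106 + 1 = 131/53 ≈ 2.472 bits/symbol.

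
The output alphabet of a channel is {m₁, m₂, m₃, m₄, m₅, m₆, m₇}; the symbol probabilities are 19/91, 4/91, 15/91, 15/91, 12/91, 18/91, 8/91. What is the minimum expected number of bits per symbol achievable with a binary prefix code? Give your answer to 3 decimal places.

2.725 bits/symbol

Repeatedly combine the two least-probable nodes; the expected code length is the sum of the merged weights.
merge 4/91 + 8/91 → 12/91
merge 12/91 + 12/91 → 24/91
merge 15/91 + 15/91 → 30/91
merge 18/91 + 19/91 → 37/91
merge 24/91 + 30/91 → 54/91
merge 37/91 + 54/91 → 1
L = 12/91 + 24/91 + 30/91 + 37/91 + 54/91 + 1 = 248/91 ≈ 2.725 bits/symbol.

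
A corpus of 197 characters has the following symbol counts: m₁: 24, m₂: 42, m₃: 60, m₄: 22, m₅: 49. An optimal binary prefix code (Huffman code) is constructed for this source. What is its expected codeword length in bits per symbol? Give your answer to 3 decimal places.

Probabilities are the counts divided by 197.
Repeatedly combine the two least-probable nodes; the expected code length is the sum of the merged weights.
merge 22/197 + 24/197 → 46/197
merge 42/197 + 46/197 → 88/197
merge 49/197 + 60/197 → 109/197
merge 88/197 + 109/197 → 1
L = 46/197 + 88/197 + 109/197 + 1 = 440/197 ≈ 2.234 bits/symbol.

2.234 bits/symbol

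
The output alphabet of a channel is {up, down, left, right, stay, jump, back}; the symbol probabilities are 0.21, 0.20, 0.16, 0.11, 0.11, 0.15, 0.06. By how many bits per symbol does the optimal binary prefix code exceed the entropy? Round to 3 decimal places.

0.045 bits

Entropy H = −Σ p log₂ p ≈ 2.7149 bits.
Huffman merges: 3/50+11/100→17/100; 11/100+3/20→13/50; 4/25+17/100→33/100; 1/5+21/100→41/100; 13/50+33/100→59/100; 41/100+59/100→1. L = 69/25 ≈ 2.7600.
L − H = 2.7600 − 2.7149 = 0.045 bits.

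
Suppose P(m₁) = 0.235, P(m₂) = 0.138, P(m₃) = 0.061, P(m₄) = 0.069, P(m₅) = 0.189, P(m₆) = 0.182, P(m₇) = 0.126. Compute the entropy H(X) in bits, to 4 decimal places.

H = −Σ pᵢ log₂ pᵢ.
−0.235·log₂(0.235) = 0.4910
−0.138·log₂(0.138) = 0.3943
−0.061·log₂(0.061) = 0.2461
−0.069·log₂(0.069) = 0.2662
−0.189·log₂(0.189) = 0.4543
−0.182·log₂(0.182) = 0.4474
−0.126·log₂(0.126) = 0.3766
Sum ≈ 2.6757 → 2.6757 bits.

2.6757 bits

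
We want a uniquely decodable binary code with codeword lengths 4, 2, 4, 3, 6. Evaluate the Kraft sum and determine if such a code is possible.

With common denominator 2^6 = 64: Σ 2^(−ℓᵢ) = 4/64 + 16/64 + 4/64 + 8/64 + 1/64 = 33/64 = 0.515625.
Kraft's inequality requires Σ ≤ 1; here Σ = 0.515625 ≤ 1, so such a prefix code exists.

0.515625; yes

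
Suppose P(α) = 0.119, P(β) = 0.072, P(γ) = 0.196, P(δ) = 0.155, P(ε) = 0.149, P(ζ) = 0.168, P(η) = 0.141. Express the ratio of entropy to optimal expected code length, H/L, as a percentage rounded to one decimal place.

Entropy H = −Σ p log₂ p ≈ 2.7565 bits.
Huffman merges: 9/125+119/1000→191/1000; 141/1000+149/1000→29/100; 31/200+21/125→323/1000; 191/1000+49/250→387/1000; 29/100+323/1000→613/1000; 387/1000+613/1000→1. L = 701/250 ≈ 2.8040.
Efficiency = H/L = 2.7565/2.8040 = 98.3%.

98.3%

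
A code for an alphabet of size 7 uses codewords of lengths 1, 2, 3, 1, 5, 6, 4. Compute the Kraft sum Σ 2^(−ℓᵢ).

With common denominator 2^6 = 64: Σ 2^(−ℓᵢ) = 32/64 + 16/64 + 8/64 + 32/64 + 2/64 + 1/64 + 4/64 = 95/64 = 1.484375.

1.484375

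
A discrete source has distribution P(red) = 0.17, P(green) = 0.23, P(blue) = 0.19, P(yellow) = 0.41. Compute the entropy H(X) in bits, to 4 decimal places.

H = −Σ pᵢ log₂ pᵢ.
−0.17·log₂(0.17) = 0.4346
−0.23·log₂(0.23) = 0.4877
−0.19·log₂(0.19) = 0.4552
−0.41·log₂(0.41) = 0.5274
Sum ≈ 1.9049 → 1.9049 bits.

1.9049 bits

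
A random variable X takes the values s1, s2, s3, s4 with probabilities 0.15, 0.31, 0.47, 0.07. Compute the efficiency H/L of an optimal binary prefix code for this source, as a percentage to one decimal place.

Entropy H = −Σ p log₂ p ≈ 1.7149 bits.
Huffman merges: 7/100+3/20→11/50; 11/50+31/100→53/100; 47/100+53/100→1. L = 7/4 ≈ 1.7500.
Efficiency = H/L = 1.7149/1.7500 = 98.0%.

98.0%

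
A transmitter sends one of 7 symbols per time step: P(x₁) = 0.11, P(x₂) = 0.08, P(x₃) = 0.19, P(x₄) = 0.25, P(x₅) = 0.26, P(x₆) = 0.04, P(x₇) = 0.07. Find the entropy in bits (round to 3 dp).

H = −Σ pᵢ log₂ pᵢ.
−0.11·log₂(0.11) = 0.3503
−0.08·log₂(0.08) = 0.2915
−0.19·log₂(0.19) = 0.4552
−0.25·log₂(0.25) = 0.5000
−0.26·log₂(0.26) = 0.5053
−0.04·log₂(0.04) = 0.1858
−0.07·log₂(0.07) = 0.2686
Sum ≈ 2.5566 → 2.557 bits.

2.557 bits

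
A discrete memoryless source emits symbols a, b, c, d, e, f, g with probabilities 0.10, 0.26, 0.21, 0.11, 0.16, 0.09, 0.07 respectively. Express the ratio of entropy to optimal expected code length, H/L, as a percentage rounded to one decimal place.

Entropy H = −Σ p log₂ p ≈ 2.6648 bits.
Huffman merges: 7/100+9/100→4/25; 1/10+11/100→21/100; 4/25+4/25→8/25; 21/100+21/100→21/50; 13/50+8/25→29/50; 21/50+29/50→1. L = 269/100 ≈ 2.6900.
Efficiency = H/L = 2.6648/2.6900 = 99.1%.

99.1%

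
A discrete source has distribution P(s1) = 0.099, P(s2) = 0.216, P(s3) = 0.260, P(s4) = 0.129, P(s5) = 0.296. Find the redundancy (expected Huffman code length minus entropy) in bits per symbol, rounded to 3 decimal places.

Entropy H = −Σ p log₂ p ≈ 2.2142 bits.
Huffman merges: 99/1000+129/1000→57/250; 27/125+57/250→111/250; 13/50+37/125→139/250; 111/250+139/250→1. L = 557/250 ≈ 2.2280.
L − H = 2.2280 − 2.2142 = 0.014 bits.

0.014 bits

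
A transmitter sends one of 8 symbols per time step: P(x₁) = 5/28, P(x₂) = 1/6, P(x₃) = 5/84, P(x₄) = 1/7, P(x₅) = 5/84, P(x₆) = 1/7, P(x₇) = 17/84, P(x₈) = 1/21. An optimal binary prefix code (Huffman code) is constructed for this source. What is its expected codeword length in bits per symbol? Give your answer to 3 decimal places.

Repeatedly combine the two least-probable nodes; the expected code length is the sum of the merged weights.
merge 1/21 + 5/84 → 3/28
merge 5/84 + 3/28 → 1/6
merge 1/7 + 1/7 → 2/7
merge 1/6 + 1/6 → 1/3
merge 5/28 + 17/84 → 8/21
merge 2/7 + 1/3 → 13/21
merge 8/21 + 13/21 → 1
L = 3/28 + 1/6 + 2/7 + 1/3 + 8/21 + 13/21 + 1 = 81/28 ≈ 2.893 bits/symbol.

2.893 bits/symbol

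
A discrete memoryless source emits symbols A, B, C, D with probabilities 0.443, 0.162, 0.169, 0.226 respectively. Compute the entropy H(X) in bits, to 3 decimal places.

H = −Σ pᵢ log₂ pᵢ.
−0.443·log₂(0.443) = 0.5204
−0.162·log₂(0.162) = 0.4254
−0.169·log₂(0.169) = 0.4335
−0.226·log₂(0.226) = 0.4849
Sum ≈ 1.8641 → 1.864 bits.

1.864 bits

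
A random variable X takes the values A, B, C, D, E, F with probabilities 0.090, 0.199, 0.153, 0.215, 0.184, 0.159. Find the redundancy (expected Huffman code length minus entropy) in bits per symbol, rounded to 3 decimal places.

Entropy H = −Σ p log₂ p ≈ 2.5385 bits.
Huffman merges: 9/100+153/1000→243/1000; 159/1000+23/125→343/1000; 199/1000+43/200→207/500; 243/1000+343/1000→293/500; 207/500+293/500→1. L = 1293/500 ≈ 2.5860.
L − H = 2.5860 − 2.5385 = 0.047 bits.

0.047 bits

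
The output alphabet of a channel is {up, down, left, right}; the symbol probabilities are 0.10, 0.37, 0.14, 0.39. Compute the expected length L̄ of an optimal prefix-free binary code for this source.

1.85 bits/symbol

Repeatedly combine the two least-probable nodes; the expected code length is the sum of the merged weights.
merge 1/10 + 7/50 → 6/25
merge 6/25 + 37/100 → 61/100
merge 39/100 + 61/100 → 1
L = 6/25 + 61/100 + 1 = 37/20 = 1.85 bits/symbol.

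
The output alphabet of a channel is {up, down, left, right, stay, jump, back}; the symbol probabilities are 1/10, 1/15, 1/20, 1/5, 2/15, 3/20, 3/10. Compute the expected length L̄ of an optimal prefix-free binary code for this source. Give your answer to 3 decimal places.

2.617 bits/symbol

Repeatedly combine the two least-probable nodes; the expected code length is the sum of the merged weights.
merge 1/20 + 1/15 → 7/60
merge 1/10 + 7/60 → 13/60
merge 2/15 + 3/20 → 17/60
merge 1/5 + 13/60 → 5/12
merge 17/60 + 3/10 → 7/12
merge 5/12 + 7/12 → 1
L = 7/60 + 13/60 + 17/60 + 5/12 + 7/12 + 1 = 157/60 ≈ 2.617 bits/symbol.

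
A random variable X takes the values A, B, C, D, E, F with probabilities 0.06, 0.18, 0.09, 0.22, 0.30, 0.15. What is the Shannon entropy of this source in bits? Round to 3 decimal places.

H = −Σ pᵢ log₂ pᵢ.
−0.06·log₂(0.06) = 0.2435
−0.18·log₂(0.18) = 0.4453
−0.09·log₂(0.09) = 0.3127
−0.22·log₂(0.22) = 0.4806
−0.30·log₂(0.30) = 0.5211
−0.15·log₂(0.15) = 0.4105
Sum ≈ 2.4137 → 2.414 bits.

2.414 bits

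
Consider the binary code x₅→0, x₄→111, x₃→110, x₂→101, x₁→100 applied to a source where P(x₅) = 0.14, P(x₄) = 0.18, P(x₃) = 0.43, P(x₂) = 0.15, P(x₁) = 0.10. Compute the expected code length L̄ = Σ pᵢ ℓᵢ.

2.72 bits/symbol

L̄ = Σ pᵢ·ℓᵢ = 0.14·1 + 0.18·3 + 0.43·3 + 0.15·3 + 0.10·3 = 2.72 bits/symbol.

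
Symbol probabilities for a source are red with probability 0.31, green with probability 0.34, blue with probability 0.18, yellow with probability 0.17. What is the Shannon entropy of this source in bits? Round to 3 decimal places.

1.933 bits

H = −Σ pᵢ log₂ pᵢ.
−0.31·log₂(0.31) = 0.5238
−0.34·log₂(0.34) = 0.5292
−0.18·log₂(0.18) = 0.4453
−0.17·log₂(0.17) = 0.4346
Sum ≈ 1.9329 → 1.933 bits.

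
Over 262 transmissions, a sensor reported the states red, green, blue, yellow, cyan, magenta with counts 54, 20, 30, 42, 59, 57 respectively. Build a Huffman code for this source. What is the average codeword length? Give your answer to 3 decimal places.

Probabilities are the counts divided by 262.
Repeatedly combine the two least-probable nodes; the expected code length is the sum of the merged weights.
merge 10/131 + 15/131 → 25/131
merge 21/131 + 25/131 → 46/131
merge 27/131 + 57/262 → 111/262
merge 59/262 + 46/131 → 151/262
merge 111/262 + 151/262 → 1
L = 25/131 + 46/131 + 111/262 + 151/262 + 1 = 333/131 ≈ 2.542 bits/symbol.

2.542 bits/symbol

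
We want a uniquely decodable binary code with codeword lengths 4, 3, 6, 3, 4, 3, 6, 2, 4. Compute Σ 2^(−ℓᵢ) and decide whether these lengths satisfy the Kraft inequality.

With common denominator 2^6 = 64: Σ 2^(−ℓᵢ) = 4/64 + 8/64 + 1/64 + 8/64 + 4/64 + 8/64 + 1/64 + 16/64 + 4/64 = 54/64 = 0.84375.
Kraft's inequality requires Σ ≤ 1; here Σ = 0.84375 ≤ 1, so such a prefix code exists.

0.84375; yes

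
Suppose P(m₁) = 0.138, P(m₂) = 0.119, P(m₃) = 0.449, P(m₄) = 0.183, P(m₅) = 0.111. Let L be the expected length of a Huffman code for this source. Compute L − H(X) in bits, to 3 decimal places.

0.023 bits

Entropy H = −Σ p log₂ p ≈ 2.0788 bits.
Huffman merges: 111/1000+119/1000→23/100; 69/500+183/1000→321/1000; 23/100+321/1000→551/1000; 449/1000+551/1000→1. L = 1051/500 ≈ 2.1020.
L − H = 2.1020 − 2.0788 = 0.023 bits.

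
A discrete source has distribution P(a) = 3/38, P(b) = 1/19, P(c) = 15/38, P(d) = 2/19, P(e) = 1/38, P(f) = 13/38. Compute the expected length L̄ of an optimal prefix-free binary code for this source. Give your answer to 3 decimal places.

Repeatedly combine the two least-probable nodes; the expected code length is the sum of the merged weights.
merge 1/38 + 1/19 → 3/38
merge 3/38 + 3/38 → 3/19
merge 2/19 + 3/19 → 5/19
merge 5/19 + 13/38 → 23/38
merge 15/38 + 23/38 → 1
L = 3/38 + 3/19 + 5/19 + 23/38 + 1 = 40/19 ≈ 2.105 bits/symbol.

2.105 bits/symbol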